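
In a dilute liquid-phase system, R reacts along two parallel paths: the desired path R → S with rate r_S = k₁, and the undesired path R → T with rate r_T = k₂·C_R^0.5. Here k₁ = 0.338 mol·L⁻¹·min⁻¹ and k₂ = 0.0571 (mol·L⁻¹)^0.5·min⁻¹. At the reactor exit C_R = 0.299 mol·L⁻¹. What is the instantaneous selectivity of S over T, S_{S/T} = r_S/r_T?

S_{S/T} = r_S/r_T = (k₁)/(k₂·C_R^0.5) = (k₁/k₂)·C_R^-0.5.
= (0.338) / (0.0571×0.2990^0.5) = 0.3380/0.03122 = 10.8.
The undesired path is higher order in R, so low C_R (CSTR or dilute feed) favours S.

10.8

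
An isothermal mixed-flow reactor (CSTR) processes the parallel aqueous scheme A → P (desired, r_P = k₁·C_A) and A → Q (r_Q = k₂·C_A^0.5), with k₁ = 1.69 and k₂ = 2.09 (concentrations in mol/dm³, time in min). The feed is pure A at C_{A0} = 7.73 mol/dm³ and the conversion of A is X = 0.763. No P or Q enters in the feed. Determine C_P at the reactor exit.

3.08 mol/dm³

Exit C_A = C_{A0}(1−X) = 7.73×0.237 = 1.832 mol/dm³.
In a CSTR the entire volume is at exit conditions, so r_P = 1.69×1.832 = 3.096 and r_Q = 2.09×1.832^0.5 = 2.829.
Fraction of consumed A going to P: r_P/(r_P+r_Q) = 0.5226.
C_P = 0.5226·C_{A0}·X = 0.5226×7.73×0.763 = 3.08 mol/dm³.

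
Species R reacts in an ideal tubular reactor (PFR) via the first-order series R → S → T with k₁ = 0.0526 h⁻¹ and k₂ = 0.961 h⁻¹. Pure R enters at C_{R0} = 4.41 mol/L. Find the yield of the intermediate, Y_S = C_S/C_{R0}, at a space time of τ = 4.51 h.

0.0449

For first-order series with pure R initially, C_S(τ) = k₁C_{R0}/(k₂−k₁)·(e^(−k₁τ) − e^(−k₂τ)).
e^(−k₁τ) = e^(−0.0526×4.51) = e^(−0.2372) = 0.7888; e^(−k₂τ) = e^(−4.334) = 0.01311.
C_S = 0.0526×4.41/(0.961−0.0526) × (0.7888−0.01311) = 0.2554×0.7757 = 0.1981 mol/L.
Y_S = C_S/C_{R0} = 0.1981/4.41 = 0.0449.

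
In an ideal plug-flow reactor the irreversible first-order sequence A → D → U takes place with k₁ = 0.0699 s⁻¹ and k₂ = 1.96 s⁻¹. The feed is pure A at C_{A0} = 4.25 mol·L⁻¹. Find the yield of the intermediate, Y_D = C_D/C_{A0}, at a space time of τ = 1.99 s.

0.0314

Solving the coupled first-order balances gives C_D(τ) = [k₁/(k₂−k₁)]·C_{A0}·(e^(−k₁τ) − e^(−k₂τ)).
e^(−k₁τ) = e^(−0.0699×1.99) = e^(−0.1391) = 0.8701; e^(−k₂τ) = e^(−3.900) = 0.02023.
C_D = 0.0699×4.25/(1.96−0.0699) × (0.8701−0.02023) = 0.1572×0.8499 = 0.1336 mol·L⁻¹.
Y_D = C_D/C_{A0} = 0.1336/4.25 = 0.0314.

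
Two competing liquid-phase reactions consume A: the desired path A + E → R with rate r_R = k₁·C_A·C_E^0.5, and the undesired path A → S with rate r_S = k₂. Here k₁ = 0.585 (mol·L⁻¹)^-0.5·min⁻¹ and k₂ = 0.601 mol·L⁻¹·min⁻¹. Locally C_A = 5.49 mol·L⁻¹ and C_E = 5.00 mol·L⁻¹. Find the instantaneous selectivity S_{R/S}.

11.9

S_{R/S} = r_R/r_S = (k₁·C_A·C_E^0.5)/(k₂) = (k₁/k₂)·C_A·C_E^0.5.
= (0.585×5.490×5.000^0.5) / (0.601) = 7.181/0.6010 = 11.9.
Since the desired path is higher order in A, keeping C_A high (PFR or concentrated feed) favours R.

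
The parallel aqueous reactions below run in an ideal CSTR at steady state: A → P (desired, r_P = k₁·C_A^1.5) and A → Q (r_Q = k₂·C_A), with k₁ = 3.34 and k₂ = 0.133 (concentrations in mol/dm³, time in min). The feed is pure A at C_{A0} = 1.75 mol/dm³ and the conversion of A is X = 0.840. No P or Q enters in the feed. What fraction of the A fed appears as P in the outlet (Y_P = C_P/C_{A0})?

0.781

Exit C_A = C_{A0}(1−X) = 1.75×0.160 = 0.2800 mol/dm³.
In a CSTR the entire volume is at exit conditions, so r_P = 3.34×0.2800^1.5 = 0.4949 and r_Q = 0.133×0.2800 = 0.03724.
Fraction of consumed A going to P: r_P/(r_P+r_Q) = 0.9300.
C_P = 0.9300·C_{A0}·X = 0.9300×1.75×0.840 = 1.37 mol/dm³; Y_P = C_P/C_{A0} = 0.781.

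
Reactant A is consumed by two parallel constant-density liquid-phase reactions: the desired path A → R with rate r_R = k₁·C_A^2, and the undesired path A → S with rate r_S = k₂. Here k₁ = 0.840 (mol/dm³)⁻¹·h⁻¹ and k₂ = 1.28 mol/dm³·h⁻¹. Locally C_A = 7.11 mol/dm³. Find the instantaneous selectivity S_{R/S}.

33.2

S_{R/S} = r_R/r_S = (k₁·C_A^2)/(k₂) = (k₁/k₂)·C_A^2.
= (0.840×7.110^2) / (1.28) = 42.46/1.280 = 33.2.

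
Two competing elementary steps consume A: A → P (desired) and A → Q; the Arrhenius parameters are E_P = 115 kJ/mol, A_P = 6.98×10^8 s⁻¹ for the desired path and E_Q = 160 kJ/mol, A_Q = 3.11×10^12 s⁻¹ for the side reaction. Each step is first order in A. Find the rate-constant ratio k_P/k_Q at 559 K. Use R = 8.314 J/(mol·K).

With equal orders, S_{P/Q} = k_P/k_Q = (A_P/A_Q)·exp[(E_Q−E_P)/(RT)].
(E_Q−E_P)/(RT) = (160−115)×10³/(8.314×559) = 45000/4648 = 9.683.
k_P/k_Q = (6.98×10^8/3.11×10^12)·exp(9.683) = 2.244×10^-4 × 16036 = 3.60.

3.60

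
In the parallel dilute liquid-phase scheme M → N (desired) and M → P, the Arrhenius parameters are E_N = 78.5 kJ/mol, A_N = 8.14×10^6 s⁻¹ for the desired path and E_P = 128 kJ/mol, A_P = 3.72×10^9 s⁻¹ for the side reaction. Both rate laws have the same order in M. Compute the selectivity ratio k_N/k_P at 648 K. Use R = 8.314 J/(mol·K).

With equal orders, S_{N/P} = k_N/k_P = (A_N/A_P)·exp[(E_P−E_N)/(RT)].
(E_P−E_N)/(RT) = (128−78.5)×10³/(8.314×648) = 49500/5387 = 9.188.
k_N/k_P = (8.14×10^6/3.72×10^9)·exp(9.188) = 0.002188 × 9779 = 21.4.

21.4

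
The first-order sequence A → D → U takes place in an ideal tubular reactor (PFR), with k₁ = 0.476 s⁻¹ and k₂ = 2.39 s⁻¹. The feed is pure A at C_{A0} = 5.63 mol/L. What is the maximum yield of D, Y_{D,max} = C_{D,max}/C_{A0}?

At the optimum, C_{D,max}/C_{A0} = (k₁/k₂)^[k₂/(k₂−k₁)].
= (0.476/2.39)^(2.39/(2.39−0.476)) = (0.1992)^(1.249) = 0.1333.

0.133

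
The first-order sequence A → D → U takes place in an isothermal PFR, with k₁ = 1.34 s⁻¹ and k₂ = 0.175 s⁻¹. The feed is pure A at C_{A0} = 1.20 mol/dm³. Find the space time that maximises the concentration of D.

The intermediate peaks when r₁ = r₂, i.e. k₁e^(−k₁τ) = k₂e^(−k₂τ), giving τ_opt = ln(k₂/k₁)/(k₂−k₁).
= ln(0.175/1.34)/(0.175−1.34) = ln(0.1306)/-1.165 = -2.036/-1.165 = 1.75 s.

1.75 s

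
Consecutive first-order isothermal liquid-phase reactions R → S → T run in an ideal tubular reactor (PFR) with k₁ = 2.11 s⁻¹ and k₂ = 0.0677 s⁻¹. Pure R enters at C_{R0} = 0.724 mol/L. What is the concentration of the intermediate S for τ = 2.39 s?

The intermediate concentration in a first-order A→B→C sequence is C_S = k₁C_{R0}(e^(−k₁τ) − e^(−k₂τ))/(k₂−k₁).
e^(−k₁τ) = e^(−2.11×2.39) = e^(−5.043) = 0.006455; e^(−k₂τ) = e^(−0.1618) = 0.8506.
C_S = 2.11×0.724/(0.0677−2.11) × (0.006455−0.8506) = (-0.7480)×(-0.8442) = 0.6314 mol/L.

0.631 mol/L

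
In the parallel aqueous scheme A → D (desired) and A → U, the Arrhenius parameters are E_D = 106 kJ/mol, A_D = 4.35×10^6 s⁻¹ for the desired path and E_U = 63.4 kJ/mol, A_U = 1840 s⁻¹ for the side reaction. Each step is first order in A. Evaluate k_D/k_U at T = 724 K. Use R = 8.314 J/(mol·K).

2.00

Since both paths have the same order in A, the concentration cancels and S_{D/U} = k_D/k_U = (A_D/A_U)·exp[(E_U−E_D)/(RT)].
(E_U−E_D)/(RT) = (63.4−106)×10³/(8.314×724) = -42600/6019 = -7.077.
k_D/k_U = (4.35×10^6/1840)·exp(-7.077) = 2364 × 8.441×10^-4 = 2.00.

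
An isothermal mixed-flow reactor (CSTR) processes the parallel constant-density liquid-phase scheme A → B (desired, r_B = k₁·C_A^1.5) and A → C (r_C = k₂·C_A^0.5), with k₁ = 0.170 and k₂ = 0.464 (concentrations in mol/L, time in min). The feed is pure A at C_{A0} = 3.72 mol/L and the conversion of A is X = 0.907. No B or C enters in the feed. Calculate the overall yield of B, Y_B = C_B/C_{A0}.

0.102

Exit C_A = C_{A0}(1−X) = 3.72×0.0930 = 0.3460 mol/L.
A CSTR operates uniformly at the exit composition, giving r_B = 0.03459 and r_C = 0.2729 (each k·C_A^n at C_A = 0.3460).
Fraction of consumed A going to B: r_B/(r_B+r_C) = 0.1125.
C_B = 0.1125·C_{A0}·X = 0.1125×3.72×0.907 = 0.380 mol/L; Y_B = C_B/C_{A0} = 0.102.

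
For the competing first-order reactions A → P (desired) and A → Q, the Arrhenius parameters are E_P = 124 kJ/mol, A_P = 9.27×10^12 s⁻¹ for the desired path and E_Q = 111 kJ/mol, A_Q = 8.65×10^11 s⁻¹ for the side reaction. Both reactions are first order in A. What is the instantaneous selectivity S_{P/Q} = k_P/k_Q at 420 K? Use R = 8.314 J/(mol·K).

0.259

Since both paths have the same order in A, the concentration cancels and S_{P/Q} = k_P/k_Q = (A_P/A_Q)·exp[(E_Q−E_P)/(RT)].
(E_Q−E_P)/(RT) = (111−124)×10³/(8.314×420) = -13000/3492 = -3.723.
k_P/k_Q = (9.27×10^12/8.65×10^11)·exp(-3.723) = 10.72 × 0.02416 = 0.259.
Since E_P > E_Q, raising the temperature improves selectivity toward P.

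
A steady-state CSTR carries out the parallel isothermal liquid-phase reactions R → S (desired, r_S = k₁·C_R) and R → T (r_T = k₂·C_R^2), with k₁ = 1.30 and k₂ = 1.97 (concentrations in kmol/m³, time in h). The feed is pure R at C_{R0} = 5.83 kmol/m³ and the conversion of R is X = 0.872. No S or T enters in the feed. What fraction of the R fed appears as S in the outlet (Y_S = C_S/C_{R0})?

0.409

Exit C_R = C_{R0}(1−X) = 5.83×0.128 = 0.7462 kmol/m³.
In a CSTR the entire volume is at exit conditions, so r_S = 1.30×0.7462 = 0.9701 and r_T = 1.97×0.7462^2 = 1.097.
Fraction of consumed R going to S: r_S/(r_S+r_T) = 0.4693.
C_S = 0.4693·C_{R0}·X = 0.4693×5.83×0.872 = 2.39 kmol/m³; Y_S = C_S/C_{R0} = 0.409.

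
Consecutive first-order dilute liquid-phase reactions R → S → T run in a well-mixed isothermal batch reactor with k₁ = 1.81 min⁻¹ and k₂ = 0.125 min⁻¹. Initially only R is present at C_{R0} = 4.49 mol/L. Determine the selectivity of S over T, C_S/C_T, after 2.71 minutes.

Solving the coupled first-order balances gives C_S(t) = [k₁/(k₂−k₁)]·C_{R0}·(e^(−k₁t) − e^(−k₂t)).
e^(−k₁t) = e^(−1.81×2.71) = e^(−4.905) = 0.007409; e^(−k₂t) = e^(−0.3387) = 0.7127.
C_S = 1.81×4.49/(0.125−1.81) × (0.007409−0.7127) = (-4.823)×(-0.7053) = 3.401 mol/L.
C_R = C_{R0}e^(−k₁t) = 0.03327 mol/L, so C_T = C_{R0}−C_R−C_S = 1.055 mol/L; C_S/C_T = 3.22.

3.22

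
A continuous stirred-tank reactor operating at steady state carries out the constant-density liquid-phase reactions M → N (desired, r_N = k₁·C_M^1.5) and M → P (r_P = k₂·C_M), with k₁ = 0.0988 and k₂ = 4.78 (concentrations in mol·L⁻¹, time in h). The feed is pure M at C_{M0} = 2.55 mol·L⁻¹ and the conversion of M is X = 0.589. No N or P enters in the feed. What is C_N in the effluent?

0.0311 mol·L⁻¹

Exit C_M = C_{M0}(1−X) = 2.55×0.411 = 1.048 mol·L⁻¹.
In a CSTR the entire volume is at exit conditions, so r_N = 0.0988×1.048^1.5 = 0.1060 and r_P = 4.78×1.048 = 5.010.
Fraction of consumed M going to N: r_N/(r_N+r_P) = 0.02072.
C_N = 0.02072·C_{M0}·X = 0.02072×2.55×0.589 = 0.0311 mol·L⁻¹.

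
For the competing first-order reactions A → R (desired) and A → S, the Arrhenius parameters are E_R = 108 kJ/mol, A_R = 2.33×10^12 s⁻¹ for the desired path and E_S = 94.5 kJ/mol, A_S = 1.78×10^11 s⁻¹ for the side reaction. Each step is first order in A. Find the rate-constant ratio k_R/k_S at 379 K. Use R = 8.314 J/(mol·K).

Since both paths have the same order in A, the concentration cancels and S_{R/S} = k_R/k_S = (A_R/A_S)·exp[(E_S−E_R)/(RT)].
(E_S−E_R)/(RT) = (94.5−108)×10³/(8.314×379) = -13500/3151 = -4.284.
k_R/k_S = (2.33×10^12/1.78×10^11)·exp(-4.284) = 13.09 × 0.01378 = 0.180.

0.180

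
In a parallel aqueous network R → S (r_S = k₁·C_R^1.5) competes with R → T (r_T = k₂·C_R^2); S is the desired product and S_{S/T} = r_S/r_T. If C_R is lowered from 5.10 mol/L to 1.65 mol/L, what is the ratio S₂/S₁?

1.76

S_{S/T} = (k₁/k₂)·C_R^-0.5, so S₂/S₁ = (C_{R,2}/C_{R,1})^-0.5.
= (1.65/5.10)^(-0.5) = (0.3235)^(-0.5) = 1.76.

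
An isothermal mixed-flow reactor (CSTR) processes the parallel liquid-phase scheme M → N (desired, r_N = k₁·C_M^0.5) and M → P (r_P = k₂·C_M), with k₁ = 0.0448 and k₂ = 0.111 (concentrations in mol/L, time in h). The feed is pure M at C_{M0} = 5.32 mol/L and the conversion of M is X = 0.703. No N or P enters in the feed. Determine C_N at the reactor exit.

0.909 mol/L

Exit C_M = C_{M0}(1−X) = 5.32×0.297 = 1.580 mol/L.
In a CSTR the entire volume is at exit conditions, so r_N = 0.0448×1.580^0.5 = 0.05631 and r_P = 0.111×1.580 = 0.1754.
Fraction of consumed M going to N: r_N/(r_N+r_P) = 0.2430.
C_N = 0.2430·C_{M0}·X = 0.2430×5.32×0.703 = 0.909 mol/L.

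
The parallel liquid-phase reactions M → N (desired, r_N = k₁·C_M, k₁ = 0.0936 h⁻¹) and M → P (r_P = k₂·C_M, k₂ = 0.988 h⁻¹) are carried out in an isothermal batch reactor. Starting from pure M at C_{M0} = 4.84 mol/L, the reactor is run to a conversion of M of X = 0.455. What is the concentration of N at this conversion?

C_M = C_{M0}(1−X) = 2.638 mol/L.
Both paths are first order in M, so the instantaneous fraction to N is constant: dC_N/d(−C_M) = k₁/(k₁+k₂) = 0.08654.
C_N = 0.08654·(C_{M0}−C_M) = 0.08654×2.202 = 0.191 mol/L.

0.191 mol/L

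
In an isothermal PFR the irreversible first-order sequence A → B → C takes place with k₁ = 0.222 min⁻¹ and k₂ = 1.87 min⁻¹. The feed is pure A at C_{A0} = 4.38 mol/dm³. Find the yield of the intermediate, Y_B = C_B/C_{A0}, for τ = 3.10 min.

0.0673

Solving the coupled first-order balances gives C_B(τ) = [k₁/(k₂−k₁)]·C_{A0}·(e^(−k₁τ) − e^(−k₂τ)).
e^(−k₁τ) = e^(−0.222×3.10) = e^(−0.6882) = 0.5025; e^(−k₂τ) = e^(−5.797) = 0.003037.
C_B = 0.222×4.38/(1.87−0.222) × (0.5025−0.003037) = 0.5900×0.4994 = 0.2947 mol/dm³.
Y_B = C_B/C_{A0} = 0.2947/4.38 = 0.0673.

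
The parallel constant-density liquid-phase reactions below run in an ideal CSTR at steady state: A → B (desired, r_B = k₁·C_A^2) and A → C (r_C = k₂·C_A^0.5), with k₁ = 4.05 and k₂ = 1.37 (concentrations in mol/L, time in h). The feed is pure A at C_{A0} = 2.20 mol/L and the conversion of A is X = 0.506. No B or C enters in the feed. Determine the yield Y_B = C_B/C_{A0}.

0.390

Exit C_A = C_{A0}(1−X) = 2.20×0.494 = 1.087 mol/L.
In a CSTR the entire volume is at exit conditions, so r_B = 4.05×1.087^2 = 4.784 and r_C = 1.37×1.087^0.5 = 1.428.
Fraction of consumed A going to B: r_B/(r_B+r_C) = 0.7701.
C_B = 0.7701·C_{A0}·X = 0.7701×2.20×0.506 = 0.857 mol/L; Y_B = C_B/C_{A0} = 0.390.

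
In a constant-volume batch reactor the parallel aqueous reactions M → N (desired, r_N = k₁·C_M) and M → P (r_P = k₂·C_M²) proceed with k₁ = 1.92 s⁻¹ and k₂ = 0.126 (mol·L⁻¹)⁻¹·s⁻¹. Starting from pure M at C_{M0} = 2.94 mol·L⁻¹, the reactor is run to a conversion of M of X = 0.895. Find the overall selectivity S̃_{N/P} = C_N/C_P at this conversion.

9.58

C_M = C_{M0}(1−X) = 0.3087 mol·L⁻¹.
Along a PFR/batch, dC_N/dC_M = −r_N/(r_N+r_P) = −k₁/(k₁+k₂·C_M).
Integrating from C_{M0} to C_M: C_N = (1.92/0.126)·ln[(1.92+0.126·2.94)/(1.92+0.126·0.309)] = 15.24·ln(2.290/1.959) = 2.383 mol·L⁻¹.
C_P = (C_{M0}−C_M)−C_N = 0.2486 mol·L⁻¹; S̃_{N/P} = 2.383/0.2486 = 9.58.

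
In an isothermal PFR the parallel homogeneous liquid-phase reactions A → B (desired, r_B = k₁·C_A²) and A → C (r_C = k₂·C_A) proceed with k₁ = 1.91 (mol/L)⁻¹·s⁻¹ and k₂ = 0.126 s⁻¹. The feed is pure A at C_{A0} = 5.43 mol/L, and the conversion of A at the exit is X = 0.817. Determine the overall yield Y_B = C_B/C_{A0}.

C_A = C_{A0}(1−X) = 0.9937 mol/L.
Along a PFR/batch, dC_C/dC_A = −r_C/(r_B+r_C) = −k₂/(k₂+k₁·C_A).
Integrating from C_{A0} to C_A: C_C = (0.126/1.91)·ln[(0.126+1.91·5.43)/(0.126+1.91·0.994)] = 0.06597·ln(10.50/2.024) = 0.1086 mol/L.
Then C_B = (C_{A0}−C_A) − C_C = 4.436 − 0.1086 = 4.328 mol/L.
Y_B = C_B/C_{A0} = 4.328/5.43 = 0.797.

0.797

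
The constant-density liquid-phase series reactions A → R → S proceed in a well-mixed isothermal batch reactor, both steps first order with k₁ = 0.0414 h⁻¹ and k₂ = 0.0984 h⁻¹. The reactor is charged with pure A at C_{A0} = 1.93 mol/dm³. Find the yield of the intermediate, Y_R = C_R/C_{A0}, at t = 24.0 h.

0.200

Solving the coupled first-order balances gives C_R(t) = [k₁/(k₂−k₁)]·C_{A0}·(e^(−k₁t) − e^(−k₂t)).
e^(−k₁t) = e^(−0.0414×24.0) = e^(−0.9936) = 0.3702; e^(−k₂t) = e^(−2.362) = 0.09427.
C_R = 0.0414×1.93/(0.0984−0.0414) × (0.3702−0.09427) = 1.402×0.2760 = 0.3869 mol/dm³.
Y_R = C_R/C_{A0} = 0.3869/1.93 = 0.200.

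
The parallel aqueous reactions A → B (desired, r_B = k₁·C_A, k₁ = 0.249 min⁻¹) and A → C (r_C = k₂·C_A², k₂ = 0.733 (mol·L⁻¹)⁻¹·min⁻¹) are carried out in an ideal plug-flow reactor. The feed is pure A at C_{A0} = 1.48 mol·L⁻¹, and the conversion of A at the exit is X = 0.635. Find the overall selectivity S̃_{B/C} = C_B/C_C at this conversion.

C_A = C_{A0}(1−X) = 0.5402 mol·L⁻¹.
Along a PFR/batch, dC_B/dC_A = −r_B/(r_B+r_C) = −k₁/(k₁+k₂·C_A).
Integrating from C_{A0} to C_A: C_B = (0.249/0.733)·ln[(0.249+0.733·1.48)/(0.249+0.733·0.540)] = 0.3397·ln(1.334/0.6450) = 0.2468 mol·L⁻¹.
C_C = (C_{A0}−C_A)−C_B = 0.6930 mol·L⁻¹; S̃_{B/C} = 0.2468/0.6930 = 0.356.

0.356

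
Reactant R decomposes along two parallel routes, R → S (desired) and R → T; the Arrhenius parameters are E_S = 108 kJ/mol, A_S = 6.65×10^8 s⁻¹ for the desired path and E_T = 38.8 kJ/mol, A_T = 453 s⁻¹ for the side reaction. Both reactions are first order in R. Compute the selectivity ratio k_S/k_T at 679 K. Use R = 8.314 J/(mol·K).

6.97

k_S/k_T = (A_S/A_T)·exp[−(E_S−E_T)/(RT)] = (A_S/A_T)·exp[(E_T−E_S)/(RT)].
(E_T−E_S)/(RT) = (38.8−108)×10³/(8.314×679) = -69200/5645 = -12.26.
k_S/k_T = (6.65×10^8/453)·exp(-12.26) = 1.468×10^6 × 4.746×10^-6 = 6.97.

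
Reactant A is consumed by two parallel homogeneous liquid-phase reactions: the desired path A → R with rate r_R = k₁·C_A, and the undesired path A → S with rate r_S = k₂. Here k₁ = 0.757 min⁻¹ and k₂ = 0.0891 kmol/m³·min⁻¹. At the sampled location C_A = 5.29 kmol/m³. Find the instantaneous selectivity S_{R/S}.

S_{R/S} = r_R/r_S = (k₁·C_A)/(k₂) = (k₁/k₂)·C_A.
= (0.757×5.290) / (0.0891) = 4.005/0.08910 = 44.9.
Since the desired path is higher order in A, keeping C_A high (PFR or concentrated feed) favours R.

44.9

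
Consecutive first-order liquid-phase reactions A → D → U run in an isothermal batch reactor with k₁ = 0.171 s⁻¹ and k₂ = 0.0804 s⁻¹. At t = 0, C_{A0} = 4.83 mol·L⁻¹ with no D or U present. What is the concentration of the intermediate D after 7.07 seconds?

2.44 mol·L⁻¹

The intermediate concentration in a first-order A→B→C sequence is C_D = k₁C_{A0}(e^(−k₁t) − e^(−k₂t))/(k₂−k₁).
e^(−k₁t) = e^(−0.171×7.07) = e^(−1.209) = 0.2985; e^(−k₂t) = e^(−0.5684) = 0.5664.
C_D = 0.171×4.83/(0.0804−0.171) × (0.2985−0.5664) = (-9.116)×(-0.2679) = 2.442 mol·L⁻¹.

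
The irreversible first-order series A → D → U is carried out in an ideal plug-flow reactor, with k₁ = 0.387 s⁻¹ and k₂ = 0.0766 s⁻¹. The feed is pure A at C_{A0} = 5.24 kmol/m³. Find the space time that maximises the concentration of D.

The intermediate peaks when r₁ = r₂, i.e. k₁e^(−k₁τ) = k₂e^(−k₂τ), giving τ_opt = ln(k₂/k₁)/(k₂−k₁).
= ln(0.0766/0.387)/(0.0766−0.387) = ln(0.1979)/-0.3104 = -1.620/-0.3104 = 5.22 s.

5.22 s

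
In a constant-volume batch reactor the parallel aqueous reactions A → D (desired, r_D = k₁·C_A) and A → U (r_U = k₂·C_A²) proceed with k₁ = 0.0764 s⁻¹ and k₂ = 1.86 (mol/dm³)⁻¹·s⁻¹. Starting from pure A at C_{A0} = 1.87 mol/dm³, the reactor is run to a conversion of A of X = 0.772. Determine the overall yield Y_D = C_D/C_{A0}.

C_A = C_{A0}(1−X) = 0.4264 mol/dm³.
Along a PFR/batch, dC_D/dC_A = −r_D/(r_D+r_U) = −k₁/(k₁+k₂·C_A).
Integrating from C_{A0} to C_A: C_D = (0.0764/1.86)·ln[(0.0764+1.86·1.87)/(0.0764+1.86·0.426)] = 0.04108·ln(3.555/0.8694) = 0.05784 mol/dm³.
Y_D = C_D/C_{A0} = 0.05784/1.87 = 0.0309.

0.0309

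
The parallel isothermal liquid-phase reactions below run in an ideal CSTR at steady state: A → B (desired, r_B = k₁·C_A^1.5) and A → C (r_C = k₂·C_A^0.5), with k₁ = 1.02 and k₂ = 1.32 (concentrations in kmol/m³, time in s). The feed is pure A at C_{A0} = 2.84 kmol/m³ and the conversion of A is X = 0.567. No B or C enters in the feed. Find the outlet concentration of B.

0.785 kmol/m³

Exit C_A = C_{A0}(1−X) = 2.84×0.433 = 1.230 kmol/m³.
Rates in a CSTR are evaluated at the outlet concentration: r_B = 1.02×1.230^1.5 = 1.391, r_C = 1.32×1.230^0.5 = 1.464.
Fraction of consumed A going to B: r_B/(r_B+r_C) = 0.4872.
C_B = 0.4872·C_{A0}·X = 0.4872×2.84×0.567 = 0.785 kmol/m³.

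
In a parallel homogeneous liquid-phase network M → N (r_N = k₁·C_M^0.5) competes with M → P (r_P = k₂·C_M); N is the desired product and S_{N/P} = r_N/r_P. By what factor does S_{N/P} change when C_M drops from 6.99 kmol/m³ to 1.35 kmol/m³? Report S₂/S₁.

S_{N/P} = (k₁/k₂)·C_M^-0.5, so S₂/S₁ = (C_{M,2}/C_{M,1})^-0.5.
= (1.35/6.99)^(-0.5) = (0.1931)^(-0.5) = 2.28.
Selectivity toward N rises as C_M falls — low-concentration operation is favoured.

2.28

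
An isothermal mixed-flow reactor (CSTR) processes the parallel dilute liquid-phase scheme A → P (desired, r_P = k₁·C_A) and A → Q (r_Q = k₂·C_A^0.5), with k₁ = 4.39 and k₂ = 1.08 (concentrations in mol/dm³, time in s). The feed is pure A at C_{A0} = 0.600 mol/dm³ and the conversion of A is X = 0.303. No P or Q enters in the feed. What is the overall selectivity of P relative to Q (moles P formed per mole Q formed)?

2.63

Exit C_A = C_{A0}(1−X) = 0.600×0.697 = 0.4182 mol/dm³.
In a CSTR the entire volume is at exit conditions, so r_P = 4.39×0.4182 = 1.836 and r_Q = 1.08×0.4182^0.5 = 0.6984.
Overall selectivity = C_P/C_Q = r_Pτ/(r_Qτ) = r_P/r_Q = 2.63.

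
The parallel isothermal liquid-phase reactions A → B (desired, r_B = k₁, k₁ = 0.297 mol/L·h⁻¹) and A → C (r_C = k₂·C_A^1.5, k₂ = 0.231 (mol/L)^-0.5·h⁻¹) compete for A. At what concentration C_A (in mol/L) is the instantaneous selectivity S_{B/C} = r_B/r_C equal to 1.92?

0.765 mol/L

S_{B/C} = (k₁/k₂)·C_A^-1.5 ⇒ C_A = (S·k₂/k₁)^(1/(-1.5)).
= (1.92×0.231/0.297)^(-0.6667) = (1.493)^(-0.6667) = 0.765 mol/L.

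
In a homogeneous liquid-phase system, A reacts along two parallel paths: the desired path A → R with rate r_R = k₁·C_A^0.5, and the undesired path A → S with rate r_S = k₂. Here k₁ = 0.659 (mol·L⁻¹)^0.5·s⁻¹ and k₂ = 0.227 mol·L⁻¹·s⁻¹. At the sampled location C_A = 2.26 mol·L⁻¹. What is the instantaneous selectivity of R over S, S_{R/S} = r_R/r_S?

4.36

S_{R/S} = r_R/r_S = (k₁·C_A^0.5)/(k₂) = (k₁/k₂)·C_A^0.5.
= (0.659×2.260^0.5) / (0.227) = 0.9907/0.2270 = 4.36.
Since the desired path is higher order in A, keeping C_A high (PFR or concentrated feed) favours R.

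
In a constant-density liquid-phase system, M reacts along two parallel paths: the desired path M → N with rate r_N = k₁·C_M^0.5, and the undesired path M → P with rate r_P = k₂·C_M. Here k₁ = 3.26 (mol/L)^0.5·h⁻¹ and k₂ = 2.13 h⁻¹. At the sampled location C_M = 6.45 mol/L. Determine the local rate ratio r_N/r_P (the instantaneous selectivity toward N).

S_{N/P} = r_N/r_P = (k₁·C_M^0.5)/(k₂·C_M) = (k₁/k₂)·C_M^-0.5.
= (3.26×6.450^0.5) / (2.13×6.450) = 8.279/13.74 = 0.603.

0.603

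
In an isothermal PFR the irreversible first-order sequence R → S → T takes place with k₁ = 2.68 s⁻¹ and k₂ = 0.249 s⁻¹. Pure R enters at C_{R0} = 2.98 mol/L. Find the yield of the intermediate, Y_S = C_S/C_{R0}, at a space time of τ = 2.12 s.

0.647

The intermediate concentration in a first-order A→B→C sequence is C_S = k₁C_{R0}(e^(−k₁τ) − e^(−k₂τ))/(k₂−k₁).
e^(−k₁τ) = e^(−2.68×2.12) = e^(−5.682) = 0.003408; e^(−k₂τ) = e^(−0.5279) = 0.5899.
C_S = 2.68×2.98/(0.249−2.68) × (0.003408−0.5899) = (-3.285)×(-0.5864) = 1.927 mol/L.
Y_S = C_S/C_{R0} = 1.927/2.98 = 0.647.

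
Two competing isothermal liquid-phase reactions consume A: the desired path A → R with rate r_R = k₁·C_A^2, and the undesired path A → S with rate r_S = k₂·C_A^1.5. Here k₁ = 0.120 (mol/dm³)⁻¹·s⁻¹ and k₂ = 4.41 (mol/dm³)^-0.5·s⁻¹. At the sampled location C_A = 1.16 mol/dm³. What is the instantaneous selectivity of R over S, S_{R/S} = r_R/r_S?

0.0293

S_{R/S} = r_R/r_S = (k₁·C_A^2)/(k₂·C_A^1.5) = (k₁/k₂)·C_A^0.5.
= (0.120×1.160^2) / (4.41×1.160^1.5) = 0.1615/5.510 = 0.0293.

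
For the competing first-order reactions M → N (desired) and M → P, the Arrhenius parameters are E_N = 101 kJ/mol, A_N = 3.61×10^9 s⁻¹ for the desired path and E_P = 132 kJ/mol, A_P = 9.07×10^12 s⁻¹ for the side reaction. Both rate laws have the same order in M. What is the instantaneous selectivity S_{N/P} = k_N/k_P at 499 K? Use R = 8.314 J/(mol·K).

0.700

k_N/k_P = (A_N/A_P)·exp[−(E_N−E_P)/(RT)] = (A_N/A_P)·exp[(E_P−E_N)/(RT)].
(E_P−E_N)/(RT) = (132−101)×10³/(8.314×499) = 31000/4149 = 7.472.
k_N/k_P = (3.61×10^9/9.07×10^12)·exp(7.472) = 3.980×10^-4 × 1759 = 0.700.
Since E_N < E_P, lowering the temperature improves selectivity toward N.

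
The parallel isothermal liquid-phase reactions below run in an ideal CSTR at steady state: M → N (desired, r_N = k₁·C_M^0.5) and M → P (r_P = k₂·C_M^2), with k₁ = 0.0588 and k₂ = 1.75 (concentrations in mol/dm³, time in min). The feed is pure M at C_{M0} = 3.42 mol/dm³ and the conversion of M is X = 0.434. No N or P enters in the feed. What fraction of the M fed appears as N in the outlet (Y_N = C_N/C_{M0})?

0.00535

Exit C_M = C_{M0}(1−X) = 3.42×0.566 = 1.936 mol/dm³.
In a CSTR the entire volume is at exit conditions, so r_N = 0.0588×1.936^0.5 = 0.08181 and r_P = 1.75×1.936^2 = 6.557.
Fraction of consumed M going to N: r_N/(r_N+r_P) = 0.01232.
C_N = 0.01232·C_{M0}·X = 0.01232×3.42×0.434 = 0.0183 mol/dm³; Y_N = C_N/C_{M0} = 0.00535.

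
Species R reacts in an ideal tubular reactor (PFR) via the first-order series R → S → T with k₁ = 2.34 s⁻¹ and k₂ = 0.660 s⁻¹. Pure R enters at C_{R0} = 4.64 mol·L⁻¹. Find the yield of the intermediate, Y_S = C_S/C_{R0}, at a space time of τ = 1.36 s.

Solving the coupled first-order balances gives C_S(τ) = [k₁/(k₂−k₁)]·C_{R0}·(e^(−k₁τ) − e^(−k₂τ)).
e^(−k₁τ) = e^(−2.34×1.36) = e^(−3.182) = 0.04149; e^(−k₂τ) = e^(−0.8976) = 0.4075.
C_S = 2.34×4.64/(0.660−2.34) × (0.04149−0.4075) = (-6.463)×(-0.3661) = 2.366 mol·L⁻¹.
Y_S = C_S/C_{R0} = 2.366/4.64 = 0.510.

0.510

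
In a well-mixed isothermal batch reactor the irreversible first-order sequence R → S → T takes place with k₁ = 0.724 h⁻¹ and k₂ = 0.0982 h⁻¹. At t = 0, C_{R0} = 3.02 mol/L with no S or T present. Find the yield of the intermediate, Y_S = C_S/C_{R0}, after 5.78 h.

0.638

The intermediate concentration in a first-order A→B→C sequence is C_S = k₁C_{R0}(e^(−k₁t) − e^(−k₂t))/(k₂−k₁).
e^(−k₁t) = e^(−0.724×5.78) = e^(−4.185) = 0.01523; e^(−k₂t) = e^(−0.5676) = 0.5669.
C_S = 0.724×3.02/(0.0982−0.724) × (0.01523−0.5669) = (-3.494)×(-0.5517) = 1.927 mol/L.
Y_S = C_S/C_{R0} = 1.927/3.02 = 0.638.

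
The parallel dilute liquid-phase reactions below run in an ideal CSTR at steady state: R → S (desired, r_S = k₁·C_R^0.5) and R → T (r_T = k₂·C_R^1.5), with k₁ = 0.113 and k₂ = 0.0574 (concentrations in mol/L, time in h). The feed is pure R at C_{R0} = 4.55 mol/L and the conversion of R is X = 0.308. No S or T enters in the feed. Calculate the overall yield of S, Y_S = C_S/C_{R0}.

Exit C_R = C_{R0}(1−X) = 4.55×0.692 = 3.149 mol/L.
A CSTR operates uniformly at the exit composition, giving r_S = 0.2005 and r_T = 0.3207 (each k·C_R^n at C_R = 3.149).
Fraction of consumed R going to S: r_S/(r_S+r_T) = 0.3847.
C_S = 0.3847·C_{R0}·X = 0.3847×4.55×0.308 = 0.539 mol/L; Y_S = C_S/C_{R0} = 0.118.

0.118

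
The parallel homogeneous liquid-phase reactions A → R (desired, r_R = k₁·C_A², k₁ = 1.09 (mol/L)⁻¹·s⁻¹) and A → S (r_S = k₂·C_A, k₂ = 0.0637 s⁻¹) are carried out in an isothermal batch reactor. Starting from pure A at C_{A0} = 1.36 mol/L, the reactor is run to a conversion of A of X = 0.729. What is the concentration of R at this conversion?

C_A = C_{A0}(1−X) = 0.3686 mol/L.
Along a PFR/batch, dC_S/dC_A = −r_S/(r_R+r_S) = −k₂/(k₂+k₁·C_A).
Integrating from C_{A0} to C_A: C_S = (0.0637/1.09)·ln[(0.0637+1.09·1.36)/(0.0637+1.09·0.369)] = 0.05844·ln(1.546/0.4654) = 0.07016 mol/L.
Then C_R = (C_{A0}−C_A) − C_S = 0.9914 − 0.07016 = 0.9213 mol/L.

0.921 mol/L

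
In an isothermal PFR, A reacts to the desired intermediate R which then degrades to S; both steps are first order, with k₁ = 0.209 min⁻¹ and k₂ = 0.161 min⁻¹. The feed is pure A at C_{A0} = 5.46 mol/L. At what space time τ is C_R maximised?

5.44 min

The intermediate peaks when r₁ = r₂, i.e. k₁e^(−k₁τ) = k₂e^(−k₂τ), giving τ_opt = ln(k₂/k₁)/(k₂−k₁).
= ln(0.161/0.209)/(0.161−0.209) = ln(0.7703)/-0.04800 = -0.2609/-0.04800 = 5.44 min.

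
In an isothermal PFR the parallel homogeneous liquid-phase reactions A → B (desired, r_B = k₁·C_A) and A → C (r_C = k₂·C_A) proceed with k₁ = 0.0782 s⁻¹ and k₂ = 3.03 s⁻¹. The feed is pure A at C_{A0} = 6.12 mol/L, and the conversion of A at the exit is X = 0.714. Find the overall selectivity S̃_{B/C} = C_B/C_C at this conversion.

C_A = C_{A0}(1−X) = 1.750 mol/L.
Both paths are first order in A, so the instantaneous fraction to B is constant: dC_B/d(−C_A) = k₁/(k₁+k₂) = 0.02516.
C_B = 0.02516·(C_{A0}−C_A) = 0.02516×4.370 = 0.110 mol/L.
C_C = (C_{A0}−C_A)−C_B = 4.260 mol/L; S̃_{B/C} = 0.1099/4.260 = 0.0258.

0.0258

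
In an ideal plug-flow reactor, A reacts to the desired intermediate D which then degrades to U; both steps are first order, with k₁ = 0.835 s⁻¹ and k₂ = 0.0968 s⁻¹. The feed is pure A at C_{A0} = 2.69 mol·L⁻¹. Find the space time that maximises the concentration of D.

Setting dC_D/dτ = 0 gives τ_opt = ln(k₂/k₁)/(k₂−k₁).
= ln(0.0968/0.835)/(0.0968−0.835) = ln(0.1159)/-0.7382 = -2.155/-0.7382 = 2.92 s.

2.92 s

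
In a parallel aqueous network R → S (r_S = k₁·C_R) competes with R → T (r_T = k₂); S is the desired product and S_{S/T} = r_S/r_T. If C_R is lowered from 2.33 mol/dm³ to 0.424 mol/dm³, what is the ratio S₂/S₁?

S_{S/T} = (k₁/k₂)·C_R, so S₂/S₁ = (C_{R,2}/C_{R,1}).
= 0.424/2.33 = 0.182.

0.182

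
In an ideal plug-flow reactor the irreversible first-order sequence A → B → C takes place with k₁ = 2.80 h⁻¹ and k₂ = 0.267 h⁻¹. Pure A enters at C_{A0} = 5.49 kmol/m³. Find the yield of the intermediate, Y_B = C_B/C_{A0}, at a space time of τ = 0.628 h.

0.744

The intermediate concentration in a first-order A→B→C sequence is C_B = k₁C_{A0}(e^(−k₁τ) − e^(−k₂τ))/(k₂−k₁).
e^(−k₁τ) = e^(−2.80×0.628) = e^(−1.758) = 0.1723; e^(−k₂τ) = e^(−0.1677) = 0.8456.
C_B = 2.80×5.49/(0.267−2.80) × (0.1723−0.8456) = (-6.069)×(-0.6733) = 4.086 kmol/m³.
Y_B = C_B/C_{A0} = 4.086/5.49 = 0.744.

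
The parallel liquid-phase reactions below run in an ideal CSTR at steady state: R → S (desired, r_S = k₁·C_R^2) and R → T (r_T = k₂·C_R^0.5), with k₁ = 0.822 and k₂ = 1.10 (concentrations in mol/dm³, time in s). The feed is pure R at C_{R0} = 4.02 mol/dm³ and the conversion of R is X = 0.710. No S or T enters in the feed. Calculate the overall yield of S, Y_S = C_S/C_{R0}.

Exit C_R = C_{R0}(1−X) = 4.02×0.290 = 1.166 mol/dm³.
A CSTR operates uniformly at the exit composition, giving r_S = 1.117 and r_T = 1.188 (each k·C_R^n at C_R = 1.166).
Fraction of consumed R going to S: r_S/(r_S+r_T) = 0.4847.
C_S = 0.4847·C_{R0}·X = 0.4847×4.02×0.710 = 1.38 mol/dm³; Y_S = C_S/C_{R0} = 0.344.

0.344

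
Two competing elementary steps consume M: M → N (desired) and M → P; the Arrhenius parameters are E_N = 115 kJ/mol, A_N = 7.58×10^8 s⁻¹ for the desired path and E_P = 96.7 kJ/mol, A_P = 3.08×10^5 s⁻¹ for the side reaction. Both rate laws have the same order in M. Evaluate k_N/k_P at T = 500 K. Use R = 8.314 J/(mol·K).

k_N/k_P = (A_N/A_P)·exp[−(E_N−E_P)/(RT)] = (A_N/A_P)·exp[(E_P−E_N)/(RT)].
(E_P−E_N)/(RT) = (96.7−115)×10³/(8.314×500) = -18300/4157 = -4.402.
k_N/k_P = (7.58×10^8/3.08×10^5)·exp(-4.402) = 2461 × 0.01225 = 30.1.

30.1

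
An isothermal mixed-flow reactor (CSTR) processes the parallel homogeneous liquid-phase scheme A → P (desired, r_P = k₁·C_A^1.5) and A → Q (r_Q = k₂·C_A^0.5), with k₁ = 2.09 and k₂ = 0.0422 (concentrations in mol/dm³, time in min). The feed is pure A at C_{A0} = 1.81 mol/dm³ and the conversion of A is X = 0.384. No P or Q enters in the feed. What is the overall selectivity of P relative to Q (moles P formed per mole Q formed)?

Exit C_A = C_{A0}(1−X) = 1.81×0.616 = 1.115 mol/dm³.
Rates in a CSTR are evaluated at the outlet concentration: r_P = 2.09×1.115^1.5 = 2.461, r_Q = 0.0422×1.115^0.5 = 0.04456.
Overall selectivity = C_P/C_Q = r_Pτ/(r_Qτ) = r_P/r_Q = 55.2.

55.2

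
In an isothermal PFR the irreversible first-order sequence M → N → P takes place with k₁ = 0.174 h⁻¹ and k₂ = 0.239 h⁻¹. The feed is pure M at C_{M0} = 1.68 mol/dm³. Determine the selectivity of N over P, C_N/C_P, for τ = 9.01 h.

For first-order series with pure M initially, C_N(τ) = k₁C_{M0}/(k₂−k₁)·(e^(−k₁τ) − e^(−k₂τ)).
e^(−k₁τ) = e^(−0.174×9.01) = e^(−1.568) = 0.2085; e^(−k₂τ) = e^(−2.153) = 0.1161.
C_N = 0.174×1.68/(0.239−0.174) × (0.2085−0.1161) = 4.497×0.09243 = 0.4157 mol/dm³.
C_M = C_{M0}e^(−k₁τ) = 0.3503 mol/dm³, so C_P = C_{M0}−C_M−C_N = 0.9140 mol/dm³; C_N/C_P = 0.455.

0.455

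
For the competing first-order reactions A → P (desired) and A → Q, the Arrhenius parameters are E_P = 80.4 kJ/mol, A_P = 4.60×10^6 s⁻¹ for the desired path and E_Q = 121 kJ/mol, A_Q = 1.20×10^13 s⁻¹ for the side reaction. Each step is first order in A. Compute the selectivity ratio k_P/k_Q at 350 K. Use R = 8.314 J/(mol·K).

k_P/k_Q = (A_P/A_Q)·exp[−(E_P−E_Q)/(RT)] = (A_P/A_Q)·exp[(E_Q−E_P)/(RT)].
(E_Q−E_P)/(RT) = (121−80.4)×10³/(8.314×350) = 40600/2910 = 13.95.
k_P/k_Q = (4.60×10^6/1.20×10^13)·exp(13.95) = 3.833×10^-7 × 1.147×10^6 = 0.440.

0.440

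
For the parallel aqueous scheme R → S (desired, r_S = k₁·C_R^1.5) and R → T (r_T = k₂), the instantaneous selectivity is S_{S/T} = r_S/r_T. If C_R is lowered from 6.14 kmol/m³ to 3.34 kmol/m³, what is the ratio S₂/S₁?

0.401

S_{S/T} = (k₁/k₂)·C_R^1.5, so S₂/S₁ = (C_{R,2}/C_{R,1})^1.5.
= (3.34/6.14)^1.5 = (0.5440)^1.5 = 0.401.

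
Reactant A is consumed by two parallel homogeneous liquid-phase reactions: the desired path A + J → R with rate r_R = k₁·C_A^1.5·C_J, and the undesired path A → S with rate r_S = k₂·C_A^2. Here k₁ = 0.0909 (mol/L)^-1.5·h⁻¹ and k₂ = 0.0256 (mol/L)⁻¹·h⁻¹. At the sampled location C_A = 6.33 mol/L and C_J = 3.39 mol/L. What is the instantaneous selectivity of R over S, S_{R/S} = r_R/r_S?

S_{R/S} = r_R/r_S = (k₁·C_A^1.5·C_J)/(k₂·C_A^2) = (k₁/k₂)·C_A^-0.5·C_J.
= (0.0909×6.330^1.5×3.390) / (0.0256×6.330^2) = 4.908/1.026 = 4.78.
The undesired path is higher order in A, so low C_A (CSTR or dilute feed) favours R.

4.78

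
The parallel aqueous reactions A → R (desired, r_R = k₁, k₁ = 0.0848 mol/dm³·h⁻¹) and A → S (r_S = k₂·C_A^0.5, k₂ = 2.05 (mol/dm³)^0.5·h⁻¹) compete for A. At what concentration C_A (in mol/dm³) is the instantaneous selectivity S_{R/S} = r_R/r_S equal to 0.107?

0.149 mol/dm³

S_{R/S} = (k₁/k₂)·C_A^-0.5 ⇒ C_A = (S·k₂/k₁)^(-2).
= (0.107×2.05/0.0848)^(-2) = (2.587)^(-2) = 0.149 mol/dm³.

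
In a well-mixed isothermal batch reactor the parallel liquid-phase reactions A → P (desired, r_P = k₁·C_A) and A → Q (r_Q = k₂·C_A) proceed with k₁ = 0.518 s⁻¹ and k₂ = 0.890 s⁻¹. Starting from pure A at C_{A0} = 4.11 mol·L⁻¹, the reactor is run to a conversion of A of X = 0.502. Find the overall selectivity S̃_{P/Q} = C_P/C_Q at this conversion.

C_A = C_{A0}(1−X) = 2.047 mol·L⁻¹.
Both paths are first order in A, so the instantaneous fraction to P is constant: dC_P/d(−C_A) = k₁/(k₁+k₂) = 0.3679.
C_P = 0.3679·(C_{A0}−C_A) = 0.3679×2.063 = 0.759 mol·L⁻¹.
C_Q = (C_{A0}−C_A)−C_P = 1.304 mol·L⁻¹; S̃_{P/Q} = 0.7591/1.304 = 0.582.

0.582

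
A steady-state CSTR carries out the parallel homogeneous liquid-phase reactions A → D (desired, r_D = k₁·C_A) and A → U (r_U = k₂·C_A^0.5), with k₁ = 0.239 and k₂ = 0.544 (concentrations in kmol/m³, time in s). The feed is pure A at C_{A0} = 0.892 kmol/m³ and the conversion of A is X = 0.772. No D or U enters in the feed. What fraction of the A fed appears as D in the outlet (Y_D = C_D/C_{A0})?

Exit C_A = C_{A0}(1−X) = 0.892×0.228 = 0.2034 kmol/m³.
A CSTR operates uniformly at the exit composition, giving r_D = 0.04861 and r_U = 0.2453 (each k·C_A^n at C_A = 0.2034).
Fraction of consumed A going to D: r_D/(r_D+r_U) = 0.1654.
C_D = 0.1654·C_{A0}·X = 0.1654×0.892×0.772 = 0.114 kmol/m³; Y_D = C_D/C_{A0} = 0.128.

0.128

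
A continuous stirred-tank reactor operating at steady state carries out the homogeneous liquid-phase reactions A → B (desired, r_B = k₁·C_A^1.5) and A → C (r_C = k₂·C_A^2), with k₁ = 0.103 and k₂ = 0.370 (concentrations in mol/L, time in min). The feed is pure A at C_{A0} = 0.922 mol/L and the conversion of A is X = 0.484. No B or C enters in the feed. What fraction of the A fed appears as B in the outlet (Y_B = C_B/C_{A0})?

Exit C_A = C_{A0}(1−X) = 0.922×0.516 = 0.4758 mol/L.
In a CSTR the entire volume is at exit conditions, so r_B = 0.103×0.4758^1.5 = 0.03380 and r_C = 0.370×0.4758^2 = 0.08375.
Fraction of consumed A going to B: r_B/(r_B+r_C) = 0.2875.
C_B = 0.2875·C_{A0}·X = 0.2875×0.922×0.484 = 0.128 mol/L; Y_B = C_B/C_{A0} = 0.139.

0.139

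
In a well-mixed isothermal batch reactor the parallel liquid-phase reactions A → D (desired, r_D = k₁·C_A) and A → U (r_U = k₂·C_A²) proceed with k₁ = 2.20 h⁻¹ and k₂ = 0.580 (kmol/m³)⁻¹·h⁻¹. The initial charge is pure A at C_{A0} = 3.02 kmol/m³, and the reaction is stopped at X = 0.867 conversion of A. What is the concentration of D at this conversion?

1.84 kmol/m³

C_A = C_{A0}(1−X) = 0.4017 kmol/m³.
Along a PFR/batch, dC_D/dC_A = −r_D/(r_D+r_U) = −k₁/(k₁+k₂·C_A).
Integrating from C_{A0} to C_A: C_D = (2.20/0.580)·ln[(2.20+0.580·3.02)/(2.20+0.580·0.402)] = 3.793·ln(3.952/2.433) = 1.840 kmol/m³.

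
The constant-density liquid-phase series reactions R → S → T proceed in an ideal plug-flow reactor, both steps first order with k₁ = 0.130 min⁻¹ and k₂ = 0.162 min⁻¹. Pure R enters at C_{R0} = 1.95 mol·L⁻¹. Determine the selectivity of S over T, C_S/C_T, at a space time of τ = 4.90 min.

1.96

For first-order series with pure R initially, C_S(τ) = k₁C_{R0}/(k₂−k₁)·(e^(−k₁τ) − e^(−k₂τ)).
e^(−k₁τ) = e^(−0.130×4.90) = e^(−0.6370) = 0.5289; e^(−k₂τ) = e^(−0.7938) = 0.4521.
C_S = 0.130×1.95/(0.162−0.130) × (0.5289−0.4521) = 7.922×0.07675 = 0.6080 mol·L⁻¹.
C_R = C_{R0}e^(−k₁τ) = 1.031 mol·L⁻¹, so C_T = C_{R0}−C_R−C_S = 0.3107 mol·L⁻¹; C_S/C_T = 1.96.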